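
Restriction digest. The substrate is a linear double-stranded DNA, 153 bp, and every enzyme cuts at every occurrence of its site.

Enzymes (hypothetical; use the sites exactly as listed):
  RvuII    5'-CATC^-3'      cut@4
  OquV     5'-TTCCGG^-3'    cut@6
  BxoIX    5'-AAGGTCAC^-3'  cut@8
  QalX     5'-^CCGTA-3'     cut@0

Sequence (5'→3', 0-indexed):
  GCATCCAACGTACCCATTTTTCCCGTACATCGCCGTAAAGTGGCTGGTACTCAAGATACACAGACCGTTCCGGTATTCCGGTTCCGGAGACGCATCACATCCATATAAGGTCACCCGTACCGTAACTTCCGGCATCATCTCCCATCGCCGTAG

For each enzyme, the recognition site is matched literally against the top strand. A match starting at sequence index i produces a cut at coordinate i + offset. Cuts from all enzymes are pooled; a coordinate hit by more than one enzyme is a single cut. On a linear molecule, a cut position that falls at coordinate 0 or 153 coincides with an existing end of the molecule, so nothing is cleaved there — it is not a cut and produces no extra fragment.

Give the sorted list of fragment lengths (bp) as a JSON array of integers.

Per-enzyme occurrences:
  RvuII (CATC, off=4): starts [1, 27, 92, 97, 132, 135, 142] → cuts [5, 31, 96, 101, 136, 139, 146]
  OquV (TTCCGG, off=6): starts [67, 75, 81, 126] → cuts [73, 81, 87, 132]
  BxoIX (AAGGTCAC, off=8): starts [106] → cuts [114]
  QalX (CCGTA, off=0): starts [22, 32, 114, 119, 147] → cuts [22, 32, 114, 119, 147]

Pooled cuts: [5, 22, 31, 32, 73, 81, 87, 96, 101, 114, 119, 132, 136, 139, 146, 147]

Fragment lengths:
  [0,5): 5 bp
  [5,22): 17 bp
  [22,31): 9 bp
  [31,32): 1 bp
  [32,73): 41 bp
  [73,81): 8 bp
  [81,87): 6 bp
  [87,96): 9 bp
  [96,101): 5 bp
  [101,114): 13 bp
  [114,119): 5 bp
  [119,132): 13 bp
  [132,136): 4 bp
  [136,139): 3 bp
  [139,146): 7 bp
  [146,147): 1 bp
  [147,153): 6 bp

[1,1,3,4,5,5,5,6,6,7,8,9,9,13,13,17,41]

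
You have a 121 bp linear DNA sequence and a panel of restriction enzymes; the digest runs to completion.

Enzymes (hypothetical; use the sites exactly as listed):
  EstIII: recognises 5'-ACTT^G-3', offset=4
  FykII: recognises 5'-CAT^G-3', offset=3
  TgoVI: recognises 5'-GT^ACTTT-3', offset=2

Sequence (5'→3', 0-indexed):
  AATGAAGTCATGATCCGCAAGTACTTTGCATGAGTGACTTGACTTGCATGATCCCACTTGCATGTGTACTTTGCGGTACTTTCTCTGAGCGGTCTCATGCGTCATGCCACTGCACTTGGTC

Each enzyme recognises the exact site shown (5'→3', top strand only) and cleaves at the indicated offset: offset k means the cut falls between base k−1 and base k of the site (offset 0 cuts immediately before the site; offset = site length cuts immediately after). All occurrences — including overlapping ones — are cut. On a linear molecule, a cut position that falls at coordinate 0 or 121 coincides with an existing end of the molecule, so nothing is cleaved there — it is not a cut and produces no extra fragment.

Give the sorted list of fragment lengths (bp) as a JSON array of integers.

[4,4,4,4,5,7,9,9,10,10,11,11,12,21]

Per-enzyme occurrences:
  EstIII (ACTTG, off=4): starts [36, 41, 55, 113] → cuts [40, 45, 59, 117]
  FykII (CATG, off=3): starts [8, 28, 46, 60, 95, 102] → cuts [11, 31, 49, 63, 98, 105]
  TgoVI (GTACTTT, off=2): starts [20, 65, 75] → cuts [22, 67, 77]

All cut coordinates (distinct, sorted): [11, 22, 31, 40, 45, 49, 59, 63, 67, 77, 98, 105, 117]

Fragments:
  [0,11): 11 bp
  [11,22): 11 bp
  [22,31): 9 bp
  [31,40): 9 bp
  [40,45): 5 bp
  [45,49): 4 bp
  [49,59): 10 bp
  [59,63): 4 bp
  [63,67): 4 bp
  [67,77): 10 bp
  [77,98): 21 bp
  [98,105): 7 bp
  [105,117): 12 bp
  [117,121): 4 bp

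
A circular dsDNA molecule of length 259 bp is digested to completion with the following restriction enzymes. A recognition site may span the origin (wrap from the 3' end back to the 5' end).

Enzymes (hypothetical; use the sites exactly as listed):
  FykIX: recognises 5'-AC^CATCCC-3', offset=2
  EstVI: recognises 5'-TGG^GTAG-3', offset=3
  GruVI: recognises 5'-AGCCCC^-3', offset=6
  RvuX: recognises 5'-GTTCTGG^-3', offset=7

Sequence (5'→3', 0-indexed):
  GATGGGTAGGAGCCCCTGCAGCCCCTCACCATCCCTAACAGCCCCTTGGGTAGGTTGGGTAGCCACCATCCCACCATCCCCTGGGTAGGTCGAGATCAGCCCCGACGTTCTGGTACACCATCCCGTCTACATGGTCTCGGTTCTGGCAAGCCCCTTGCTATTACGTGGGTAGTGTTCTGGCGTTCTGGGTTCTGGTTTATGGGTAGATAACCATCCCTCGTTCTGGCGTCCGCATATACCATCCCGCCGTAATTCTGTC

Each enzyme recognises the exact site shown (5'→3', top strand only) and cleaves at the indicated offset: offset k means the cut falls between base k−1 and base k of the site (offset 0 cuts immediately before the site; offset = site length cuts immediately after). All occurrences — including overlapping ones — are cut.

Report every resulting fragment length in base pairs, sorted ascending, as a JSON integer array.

[4,4,5,7,7,8,8,8,8,9,9,9,10,10,11,12,13,14,15,16,19,25,28]

Scan for sites:
  FykIX (ACCATCCC, off=2): starts [27, 64, 72, 116, 209, 237] → cuts [29, 66, 74, 118, 211, 239]
  EstVI (TGGGTAG, off=3): starts [2, 46, 55, 81, 165, 199] → cuts [5, 49, 58, 84, 168, 202]
  GruVI (AGCCCC, off=6): starts [10, 19, 39, 97, 148] → cuts [16, 25, 45, 103, 154]
  RvuX (GTTCTGG, off=7): starts [106, 139, 173, 181, 188, 219] → cuts [113, 146, 180, 188, 195, 226]

All cut coordinates (distinct, sorted): [5, 16, 25, 29, 45, 49, 58, 66, 74, 84, 103, 113, 118, 146, 154, 168, 180, 188, 195, 202, 211, 226, 239]

Fragments:
  5→16: 11 bp
  16→25: 9 bp
  25→29: 4 bp
  29→45: 16 bp
  45→49: 4 bp
  49→58: 9 bp
  58→66: 8 bp
  66→74: 8 bp
  74→84: 10 bp
  84→103: 19 bp
  103→113: 10 bp
  113→118: 5 bp
  118→146: 28 bp
  146→154: 8 bp
  154→168: 14 bp
  168→180: 12 bp
  180→188: 8 bp
  188→195: 7 bp
  195→202: 7 bp
  202→211: 9 bp
  211→226: 15 bp
  226→239: 13 bp
  239→5 (wrap): 259-239+5 = 25 bp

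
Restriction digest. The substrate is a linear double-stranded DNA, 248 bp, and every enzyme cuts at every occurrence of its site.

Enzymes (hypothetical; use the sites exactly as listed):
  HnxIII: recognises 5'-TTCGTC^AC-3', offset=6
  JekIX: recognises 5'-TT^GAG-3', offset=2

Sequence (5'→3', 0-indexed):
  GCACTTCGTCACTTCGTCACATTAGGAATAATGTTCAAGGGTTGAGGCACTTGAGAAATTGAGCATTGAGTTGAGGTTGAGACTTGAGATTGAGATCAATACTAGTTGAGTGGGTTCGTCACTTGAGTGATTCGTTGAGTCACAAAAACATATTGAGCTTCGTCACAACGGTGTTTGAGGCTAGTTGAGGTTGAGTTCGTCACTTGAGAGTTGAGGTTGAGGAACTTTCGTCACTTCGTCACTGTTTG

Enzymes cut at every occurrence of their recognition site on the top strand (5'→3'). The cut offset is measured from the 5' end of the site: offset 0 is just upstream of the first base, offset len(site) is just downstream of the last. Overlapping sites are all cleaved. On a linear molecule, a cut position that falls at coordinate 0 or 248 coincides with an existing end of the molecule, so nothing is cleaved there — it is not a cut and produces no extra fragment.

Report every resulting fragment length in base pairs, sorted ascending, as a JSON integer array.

Site scan:
  HnxIII TTCGTCAC/6: at [4, 12, 114, 158, 195, 226, 234] ⇒ [10, 18, 120, 164, 201, 232, 240]
  JekIX TTGAG/2: at [41, 50, 58, 65, 70, 76, 83, 89, 105, 122, 134, 152, 174, 184, 190, 203, 210, 216] ⇒ [43, 52, 60, 67, 72, 78, 85, 91, 107, 124, 136, 154, 176, 186, 192, 205, 212, 218]

Pooled cuts: [10, 18, 43, 52, 60, 67, 72, 78, 85, 91, 107, 120, 124, 136, 154, 164, 176, 186, 192, 201, 205, 212, 218, 232, 240]

Fragments:
  [0,10): 10 bp
  [10,18): 8 bp
  [18,43): 25 bp
  [43,52): 9 bp
  [52,60): 8 bp
  [60,67): 7 bp
  [67,72): 5 bp
  [72,78): 6 bp
  [78,85): 7 bp
  [85,91): 6 bp
  [91,107): 16 bp
  [107,120): 13 bp
  [120,124): 4 bp
  [124,136): 12 bp
  [136,154): 18 bp
  [154,164): 10 bp
  [164,176): 12 bp
  [176,186): 10 bp
  [186,192): 6 bp
  [192,201): 9 bp
  [201,205): 4 bp
  [205,212): 7 bp
  [212,218): 6 bp
  [218,232): 14 bp
  [232,240): 8 bp
  [240,248): 8 bp

[4,4,5,6,6,6,6,7,7,7,8,8,8,8,9,9,10,10,10,12,12,13,14,16,18,25]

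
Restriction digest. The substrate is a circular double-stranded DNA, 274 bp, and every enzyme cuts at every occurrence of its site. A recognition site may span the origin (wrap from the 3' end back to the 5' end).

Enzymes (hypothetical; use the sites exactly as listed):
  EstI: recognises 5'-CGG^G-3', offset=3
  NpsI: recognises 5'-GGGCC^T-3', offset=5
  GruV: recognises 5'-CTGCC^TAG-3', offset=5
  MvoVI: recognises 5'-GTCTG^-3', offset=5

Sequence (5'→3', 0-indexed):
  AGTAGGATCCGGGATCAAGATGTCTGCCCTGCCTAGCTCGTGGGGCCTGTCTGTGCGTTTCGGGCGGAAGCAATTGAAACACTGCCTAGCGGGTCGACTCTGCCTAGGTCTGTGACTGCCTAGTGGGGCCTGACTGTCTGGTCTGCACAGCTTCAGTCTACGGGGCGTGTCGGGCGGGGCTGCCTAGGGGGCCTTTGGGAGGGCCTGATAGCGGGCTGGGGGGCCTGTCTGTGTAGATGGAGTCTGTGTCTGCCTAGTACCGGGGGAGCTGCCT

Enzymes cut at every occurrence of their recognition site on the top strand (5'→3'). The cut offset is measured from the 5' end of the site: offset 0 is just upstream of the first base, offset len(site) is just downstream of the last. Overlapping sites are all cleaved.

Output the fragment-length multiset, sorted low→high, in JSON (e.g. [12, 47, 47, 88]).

[2,4,5,6,6,6,6,7,7,8,8,9,9,9,10,10,10,10,10,11,12,12,13,14,14,15,18,23]

Site scan:
  EstI (CGGG, off=3): starts [9, 60, 89, 160, 170, 174, 211, 260] → cuts [12, 63, 92, 163, 173, 177, 214, 263]
  NpsI (GGGCCT, off=5): starts [42, 125, 188, 200, 220] → cuts [47, 130, 193, 205, 225]
  GruV (CTGCCTAG, off=5): starts [28, 81, 99, 115, 179, 249, 268] → cuts [33, 86, 104, 120, 184, 254, 273]
  MvoVI (GTCTG, off=5): starts [21, 48, 107, 135, 140, 226, 241, 247] → cuts [26, 53, 112, 140, 145, 231, 246, 252]

Pooled cuts: [12, 26, 33, 47, 53, 63, 86, 92, 104, 112, 120, 130, 140, 145, 163, 173, 177, 184, 193, 205, 214, 225, 231, 246, 252, 254, 263, 273]

Fragments:
  12→26: 14 bp
  26→33: 7 bp
  33→47: 14 bp
  47→53: 6 bp
  53→63: 10 bp
  63→86: 23 bp
  86→92: 6 bp
  92→104: 12 bp
  104→112: 8 bp
  112→120: 8 bp
  120→130: 10 bp
  130→140: 10 bp
  140→145: 5 bp
  145→163: 18 bp
  163→173: 10 bp
  173→177: 4 bp
  177→184: 7 bp
  184→193: 9 bp
  193→205: 12 bp
  205→214: 9 bp
  214→225: 11 bp
  225→231: 6 bp
  231→246: 15 bp
  246→252: 6 bp
  252→254: 2 bp
  254→263: 9 bp
  263→273: 10 bp
  273→12 (wrap): 274-273+12 = 13 bp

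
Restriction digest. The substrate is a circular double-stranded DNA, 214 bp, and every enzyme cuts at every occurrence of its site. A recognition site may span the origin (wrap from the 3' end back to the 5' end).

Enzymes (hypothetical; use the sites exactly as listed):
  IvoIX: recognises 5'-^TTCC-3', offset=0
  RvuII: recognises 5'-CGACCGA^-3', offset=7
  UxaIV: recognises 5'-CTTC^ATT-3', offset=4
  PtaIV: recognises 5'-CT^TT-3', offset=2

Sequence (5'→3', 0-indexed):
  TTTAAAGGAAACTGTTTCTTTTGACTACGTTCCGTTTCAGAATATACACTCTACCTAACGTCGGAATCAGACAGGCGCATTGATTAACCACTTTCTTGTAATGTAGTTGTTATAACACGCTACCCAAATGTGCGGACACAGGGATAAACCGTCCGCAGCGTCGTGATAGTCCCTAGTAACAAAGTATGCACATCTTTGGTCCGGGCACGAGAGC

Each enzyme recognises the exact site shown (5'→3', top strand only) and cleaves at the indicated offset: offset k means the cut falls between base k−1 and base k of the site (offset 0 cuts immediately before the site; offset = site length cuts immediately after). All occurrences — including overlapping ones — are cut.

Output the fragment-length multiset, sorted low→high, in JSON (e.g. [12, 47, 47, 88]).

[10,18,20,63,103]

Scan for sites:
  IvoIX TTCC/0: at [29] ⇒ [29]
  RvuII (CGACCGA, off=7): no sites
  UxaIV (CTTCATT, off=4): no sites
  PtaIV CTTT/2: at [17, 90, 193, 213] ⇒ [1, 19, 92, 195]

All cut coordinates (distinct, sorted): [1, 19, 29, 92, 195]

Fragment lengths:
  1→19: 18 bp
  19→29: 10 bp
  29→92: 63 bp
  92→195: 103 bp
  195→1 (wrap): 214-195+1 = 20 bp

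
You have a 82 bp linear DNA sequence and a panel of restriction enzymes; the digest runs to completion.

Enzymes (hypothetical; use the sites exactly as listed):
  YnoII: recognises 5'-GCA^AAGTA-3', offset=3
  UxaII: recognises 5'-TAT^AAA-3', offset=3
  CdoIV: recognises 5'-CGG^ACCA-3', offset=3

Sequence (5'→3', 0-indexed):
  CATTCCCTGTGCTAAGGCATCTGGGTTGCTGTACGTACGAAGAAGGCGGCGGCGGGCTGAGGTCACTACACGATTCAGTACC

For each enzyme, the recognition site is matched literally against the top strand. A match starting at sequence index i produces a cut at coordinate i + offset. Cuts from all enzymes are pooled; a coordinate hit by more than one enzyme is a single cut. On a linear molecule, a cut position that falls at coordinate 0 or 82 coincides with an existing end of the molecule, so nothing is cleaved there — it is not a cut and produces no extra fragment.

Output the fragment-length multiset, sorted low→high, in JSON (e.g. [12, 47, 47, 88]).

[82]

Site scan:
  YnoII (GCAAAGTA, off=3): no sites
  UxaII (TATAAA, off=3): no sites
  CdoIV (CGGACCA, off=3): no sites

Pooled cuts: ∅

Fragments:
  no cuts → one linear fragment of 82 bp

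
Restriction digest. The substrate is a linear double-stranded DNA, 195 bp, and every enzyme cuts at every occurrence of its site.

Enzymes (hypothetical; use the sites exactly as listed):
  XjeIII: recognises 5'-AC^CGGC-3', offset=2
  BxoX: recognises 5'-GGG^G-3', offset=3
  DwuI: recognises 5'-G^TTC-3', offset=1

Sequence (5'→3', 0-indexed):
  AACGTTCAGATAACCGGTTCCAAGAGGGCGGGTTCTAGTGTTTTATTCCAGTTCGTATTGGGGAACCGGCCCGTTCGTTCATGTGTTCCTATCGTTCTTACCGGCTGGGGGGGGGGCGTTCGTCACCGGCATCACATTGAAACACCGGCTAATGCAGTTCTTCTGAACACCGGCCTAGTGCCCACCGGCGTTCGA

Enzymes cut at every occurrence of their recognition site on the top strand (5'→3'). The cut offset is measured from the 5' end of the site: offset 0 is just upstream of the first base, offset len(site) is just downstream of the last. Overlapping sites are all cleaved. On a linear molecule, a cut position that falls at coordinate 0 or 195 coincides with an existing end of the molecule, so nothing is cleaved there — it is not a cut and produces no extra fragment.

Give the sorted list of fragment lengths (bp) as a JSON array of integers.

Site scan:
  XjeIII ACCGGC/2: at [64, 99, 124, 143, 168, 183] ⇒ [66, 101, 126, 145, 170, 185]
  BxoX GGGG/3: at [59, 106, 107, 108, 109, 110, 111, 112] ⇒ [62, 109, 110, 111, 112, 113, 114, 115]
  DwuI GTTC/1: at [3, 16, 31, 50, 72, 76, 84, 93, 117, 156, 189] ⇒ [4, 17, 32, 51, 73, 77, 85, 94, 118, 157, 190]

Pooled cuts: [4, 17, 32, 51, 62, 66, 73, 77, 85, 94, 101, 109, 110, 111, 112, 113, 114, 115, 118, 126, 145, 157, 170, 185, 190]

Fragment lengths:
  [0,4): 4 bp
  [4,17): 13 bp
  [17,32): 15 bp
  [32,51): 19 bp
  [51,62): 11 bp
  [62,66): 4 bp
  [66,73): 7 bp
  [73,77): 4 bp
  [77,85): 8 bp
  [85,94): 9 bp
  [94,101): 7 bp
  [101,109): 8 bp
  [109,110): 1 bp
  [110,111): 1 bp
  [111,112): 1 bp
  [112,113): 1 bp
  [113,114): 1 bp
  [114,115): 1 bp
  [115,118): 3 bp
  [118,126): 8 bp
  [126,145): 19 bp
  [145,157): 12 bp
  [157,170): 13 bp
  [170,185): 15 bp
  [185,190): 5 bp
  [190,195): 5 bp

[1,1,1,1,1,1,3,4,4,4,5,5,7,7,8,8,8,9,11,12,13,13,15,15,19,19]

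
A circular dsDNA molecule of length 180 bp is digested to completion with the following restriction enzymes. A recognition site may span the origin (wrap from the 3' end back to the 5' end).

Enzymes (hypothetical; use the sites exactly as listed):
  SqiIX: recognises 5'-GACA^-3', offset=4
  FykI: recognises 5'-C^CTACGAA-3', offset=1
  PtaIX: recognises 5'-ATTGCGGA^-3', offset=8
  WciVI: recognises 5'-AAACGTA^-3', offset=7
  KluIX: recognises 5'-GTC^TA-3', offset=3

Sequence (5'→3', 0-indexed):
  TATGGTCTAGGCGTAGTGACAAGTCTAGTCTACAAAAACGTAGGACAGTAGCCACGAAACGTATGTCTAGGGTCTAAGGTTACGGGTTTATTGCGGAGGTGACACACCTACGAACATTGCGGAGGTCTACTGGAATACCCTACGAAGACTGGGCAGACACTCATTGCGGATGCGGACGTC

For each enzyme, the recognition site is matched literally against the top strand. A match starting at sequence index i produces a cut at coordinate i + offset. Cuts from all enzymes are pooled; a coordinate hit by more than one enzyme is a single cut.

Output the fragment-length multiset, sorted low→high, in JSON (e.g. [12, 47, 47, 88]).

Scan for sites:
  SqiIX GACA/4: at [17, 43, 100, 155] ⇒ [21, 47, 104, 159]
  FykI CCTACGAA/1: at [106, 138] ⇒ [107, 139]
  PtaIX ATTGCGGA/8: at [89, 115, 162] ⇒ [97, 123, 170]
  WciVI AAACGTA/7: at [35, 56] ⇒ [42, 63]
  KluIX GTCTA/3: at [4, 22, 27, 64, 71, 124, 177] ⇒ [0, 7, 25, 30, 67, 74, 127]

All cut coordinates (distinct, sorted): [0, 7, 21, 25, 30, 42, 47, 63, 67, 74, 97, 104, 107, 123, 127, 139, 159, 170]

Fragments:
  0→7: 7 bp
  7→21: 14 bp
  21→25: 4 bp
  25→30: 5 bp
  30→42: 12 bp
  42→47: 5 bp
  47→63: 16 bp
  63→67: 4 bp
  67→74: 7 bp
  74→97: 23 bp
  97→104: 7 bp
  104→107: 3 bp
  107→123: 16 bp
  123→127: 4 bp
  127→139: 12 bp
  139→159: 20 bp
  159→170: 11 bp
  170→0 (wrap): 180-170+0 = 10 bp

[3,4,4,4,5,5,7,7,7,10,11,12,12,14,16,16,20,23]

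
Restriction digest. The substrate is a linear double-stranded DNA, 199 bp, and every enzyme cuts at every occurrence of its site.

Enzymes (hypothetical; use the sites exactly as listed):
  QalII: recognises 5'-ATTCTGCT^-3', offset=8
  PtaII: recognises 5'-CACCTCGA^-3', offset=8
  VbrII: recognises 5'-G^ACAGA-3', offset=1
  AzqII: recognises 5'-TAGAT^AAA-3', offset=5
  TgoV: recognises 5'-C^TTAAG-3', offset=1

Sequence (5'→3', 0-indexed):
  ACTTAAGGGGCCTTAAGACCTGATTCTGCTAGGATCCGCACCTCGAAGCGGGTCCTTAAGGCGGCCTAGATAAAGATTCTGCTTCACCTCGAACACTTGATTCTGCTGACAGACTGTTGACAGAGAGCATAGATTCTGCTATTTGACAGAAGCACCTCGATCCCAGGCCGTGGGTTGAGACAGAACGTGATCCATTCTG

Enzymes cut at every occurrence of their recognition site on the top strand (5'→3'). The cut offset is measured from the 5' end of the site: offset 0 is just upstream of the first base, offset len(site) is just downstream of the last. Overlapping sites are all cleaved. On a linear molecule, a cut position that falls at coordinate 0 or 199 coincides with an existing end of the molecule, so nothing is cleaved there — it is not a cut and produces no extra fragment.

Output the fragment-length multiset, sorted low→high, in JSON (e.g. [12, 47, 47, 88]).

[1,2,5,9,9,10,11,12,15,15,16,16,18,19,20,21]

Scan for sites:
  QalII ATTCTGCT/8: at [22, 75, 99, 132] ⇒ [30, 83, 107, 140]
  PtaII CACCTCGA/8: at [38, 84, 152] ⇒ [46, 92, 160]
  VbrII GACAGA/1: at [107, 118, 144, 178] ⇒ [108, 119, 145, 179]
  AzqII TAGATAAA/5: at [66] ⇒ [71]
  TgoV CTTAAG/1: at [1, 11, 54] ⇒ [2, 12, 55]

Pooled cuts: [2, 12, 30, 46, 55, 71, 83, 92, 107, 108, 119, 140, 145, 160, 179]

Fragments:
  [0,2): 2 bp
  [2,12): 10 bp
  [12,30): 18 bp
  [30,46): 16 bp
  [46,55): 9 bp
  [55,71): 16 bp
  [71,83): 12 bp
  [83,92): 9 bp
  [92,107): 15 bp
  [107,108): 1 bp
  [108,119): 11 bp
  [119,140): 21 bp
  [140,145): 5 bp
  [145,160): 15 bp
  [160,179): 19 bp
  [179,199): 20 bp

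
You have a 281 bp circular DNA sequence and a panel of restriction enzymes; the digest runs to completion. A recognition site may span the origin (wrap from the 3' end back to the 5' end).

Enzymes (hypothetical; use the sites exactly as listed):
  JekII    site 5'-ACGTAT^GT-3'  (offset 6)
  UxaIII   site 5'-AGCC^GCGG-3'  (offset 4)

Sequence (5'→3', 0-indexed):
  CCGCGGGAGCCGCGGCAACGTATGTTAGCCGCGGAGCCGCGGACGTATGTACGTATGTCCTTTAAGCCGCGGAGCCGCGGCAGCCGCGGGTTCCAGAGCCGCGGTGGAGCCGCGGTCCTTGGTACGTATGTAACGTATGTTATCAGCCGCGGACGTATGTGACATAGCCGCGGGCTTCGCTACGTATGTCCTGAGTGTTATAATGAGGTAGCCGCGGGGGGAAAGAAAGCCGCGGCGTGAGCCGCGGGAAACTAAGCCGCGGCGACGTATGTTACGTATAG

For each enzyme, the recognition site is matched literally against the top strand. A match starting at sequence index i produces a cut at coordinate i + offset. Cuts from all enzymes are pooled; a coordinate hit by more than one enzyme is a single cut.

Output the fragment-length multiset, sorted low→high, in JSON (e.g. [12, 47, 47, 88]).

Per-enzyme occurrences:
  JekII ACGTATGT/6: at [17, 42, 50, 123, 132, 152, 181, 264] ⇒ [23, 48, 56, 129, 138, 158, 187, 270]
  UxaIII AGCCGCGG/4: at [7, 26, 34, 64, 72, 81, 96, 107, 144, 165, 209, 227, 239, 254, 279] ⇒ [2, 11, 30, 38, 68, 76, 85, 100, 111, 148, 169, 213, 231, 243, 258]

All cut coordinates (distinct, sorted): [2, 11, 23, 30, 38, 48, 56, 68, 76, 85, 100, 111, 129, 138, 148, 158, 169, 187, 213, 231, 243, 258, 270]

Fragments:
  2→11: 9 bp
  11→23: 12 bp
  23→30: 7 bp
  30→38: 8 bp
  38→48: 10 bp
  48→56: 8 bp
  56→68: 12 bp
  68→76: 8 bp
  76→85: 9 bp
  85→100: 15 bp
  100→111: 11 bp
  111→129: 18 bp
  129→138: 9 bp
  138→148: 10 bp
  148→158: 10 bp
  158→169: 11 bp
  169→187: 18 bp
  187→213: 26 bp
  213→231: 18 bp
  231→243: 12 bp
  243→258: 15 bp
  258→270: 12 bp
  270→2 (wrap): 281-270+2 = 13 bp

[7,8,8,8,9,9,9,10,10,10,11,11,12,12,12,12,13,15,15,18,18,18,26]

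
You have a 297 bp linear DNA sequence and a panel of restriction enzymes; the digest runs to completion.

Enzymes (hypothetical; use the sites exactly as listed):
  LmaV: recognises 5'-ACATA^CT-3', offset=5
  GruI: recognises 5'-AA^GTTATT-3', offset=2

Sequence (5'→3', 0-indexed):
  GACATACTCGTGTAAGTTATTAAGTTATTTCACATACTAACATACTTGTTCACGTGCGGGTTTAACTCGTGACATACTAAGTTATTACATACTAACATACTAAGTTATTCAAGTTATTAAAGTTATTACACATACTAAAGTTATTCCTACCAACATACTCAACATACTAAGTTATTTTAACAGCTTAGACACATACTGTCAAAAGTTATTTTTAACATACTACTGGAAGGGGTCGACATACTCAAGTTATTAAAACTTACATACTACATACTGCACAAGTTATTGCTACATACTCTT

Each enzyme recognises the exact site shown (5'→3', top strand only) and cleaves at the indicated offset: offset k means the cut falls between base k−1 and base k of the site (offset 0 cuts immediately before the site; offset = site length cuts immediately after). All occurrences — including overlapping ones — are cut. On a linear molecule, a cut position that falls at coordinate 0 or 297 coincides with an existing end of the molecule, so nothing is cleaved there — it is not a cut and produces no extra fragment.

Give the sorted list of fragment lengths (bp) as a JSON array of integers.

[4,4,4,5,5,5,6,7,8,8,8,8,9,9,9,9,9,11,13,13,14,15,18,18,21,25,32]

Site scan:
  LmaV (ACATACT, off=5): starts [1, 31, 39, 71, 86, 94, 129, 152, 161, 190, 214, 235, 258, 265, 287] → cuts [6, 36, 44, 76, 91, 99, 134, 157, 166, 195, 219, 240, 263, 270, 292]
  GruI (AAGTTATT, off=2): starts [13, 21, 78, 101, 110, 119, 137, 168, 202, 243, 276] → cuts [15, 23, 80, 103, 112, 121, 139, 170, 204, 245, 278]

All cut coordinates (distinct, sorted): [6, 15, 23, 36, 44, 76, 80, 91, 99, 103, 112, 121, 134, 139, 157, 166, 170, 195, 204, 219, 240, 245, 263, 270, 278, 292]

Fragments:
  [0,6): 6 bp
  [6,15): 9 bp
  [15,23): 8 bp
  [23,36): 13 bp
  [36,44): 8 bp
  [44,76): 32 bp
  [76,80): 4 bp
  [80,91): 11 bp
  [91,99): 8 bp
  [99,103): 4 bp
  [103,112): 9 bp
  [112,121): 9 bp
  [121,134): 13 bp
  [134,139): 5 bp
  [139,157): 18 bp
  [157,166): 9 bp
  [166,170): 4 bp
  [170,195): 25 bp
  [195,204): 9 bp
  [204,219): 15 bp
  [219,240): 21 bp
  [240,245): 5 bp
  [245,263): 18 bp
  [263,270): 7 bp
  [270,278): 8 bp
  [278,292): 14 bp
  [292,297): 5 bp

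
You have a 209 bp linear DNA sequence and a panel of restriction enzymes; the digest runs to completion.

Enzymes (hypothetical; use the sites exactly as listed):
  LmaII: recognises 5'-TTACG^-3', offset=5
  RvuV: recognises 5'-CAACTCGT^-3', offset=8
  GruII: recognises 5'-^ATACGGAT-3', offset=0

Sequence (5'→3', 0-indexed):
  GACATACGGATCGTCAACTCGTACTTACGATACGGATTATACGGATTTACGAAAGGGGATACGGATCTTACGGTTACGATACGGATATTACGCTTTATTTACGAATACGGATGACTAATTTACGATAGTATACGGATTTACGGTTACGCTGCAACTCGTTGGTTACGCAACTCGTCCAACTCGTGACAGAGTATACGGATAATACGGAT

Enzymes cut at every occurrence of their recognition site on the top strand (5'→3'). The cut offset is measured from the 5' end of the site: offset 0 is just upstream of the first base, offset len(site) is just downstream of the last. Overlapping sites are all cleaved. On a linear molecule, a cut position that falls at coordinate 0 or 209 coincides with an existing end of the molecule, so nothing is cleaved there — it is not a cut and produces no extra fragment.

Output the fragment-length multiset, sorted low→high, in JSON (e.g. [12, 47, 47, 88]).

[1,3,5,6,6,7,7,8,8,8,8,9,9,9,11,11,13,13,14,14,19,20]

Site scan:
  LmaII (TTACG, off=5): starts [24, 46, 67, 73, 87, 98, 119, 137, 143, 162] → cuts [29, 51, 72, 78, 92, 103, 124, 142, 148, 167]
  RvuV (CAACTCGT, off=8): starts [14, 151, 167, 176] → cuts [22, 159, 175, 184]
  GruII (ATACGGAT, off=0): starts [3, 29, 38, 58, 78, 104, 129, 192, 201] → cuts [3, 29, 38, 58, 78, 104, 129, 192, 201]

All cut coordinates (distinct, sorted): [3, 22, 29, 38, 51, 58, 72, 78, 92, 103, 104, 124, 129, 142, 148, 159, 167, 175, 184, 192, 201]

Fragments:
  [0,3): 3 bp
  [3,22): 19 bp
  [22,29): 7 bp
  [29,38): 9 bp
  [38,51): 13 bp
  [51,58): 7 bp
  [58,72): 14 bp
  [72,78): 6 bp
  [78,92): 14 bp
  [92,103): 11 bp
  [103,104): 1 bp
  [104,124): 20 bp
  [124,129): 5 bp
  [129,142): 13 bp
  [142,148): 6 bp
  [148,159): 11 bp
  [159,167): 8 bp
  [167,175): 8 bp
  [175,184): 9 bp
  [184,192): 8 bp
  [192,201): 9 bp
  [201,209): 8 bp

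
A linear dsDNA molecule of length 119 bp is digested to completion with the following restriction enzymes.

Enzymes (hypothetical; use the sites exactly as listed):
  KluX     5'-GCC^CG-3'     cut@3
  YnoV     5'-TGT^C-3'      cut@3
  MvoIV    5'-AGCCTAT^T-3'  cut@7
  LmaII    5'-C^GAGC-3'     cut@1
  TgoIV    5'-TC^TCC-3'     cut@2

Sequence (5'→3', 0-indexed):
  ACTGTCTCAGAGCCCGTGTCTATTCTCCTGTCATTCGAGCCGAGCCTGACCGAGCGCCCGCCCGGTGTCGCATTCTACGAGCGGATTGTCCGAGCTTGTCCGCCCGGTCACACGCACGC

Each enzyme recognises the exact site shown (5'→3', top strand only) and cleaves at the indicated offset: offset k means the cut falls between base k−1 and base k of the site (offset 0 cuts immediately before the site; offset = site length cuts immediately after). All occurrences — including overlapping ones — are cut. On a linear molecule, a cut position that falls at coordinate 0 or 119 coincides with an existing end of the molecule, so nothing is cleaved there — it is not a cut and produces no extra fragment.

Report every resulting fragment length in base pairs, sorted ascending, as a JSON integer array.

[2,4,5,5,5,5,5,6,6,6,7,8,9,10,10,11,15]

Scan for sites:
  KluX (GCCCG, off=3): starts [11, 55, 59, 101] → cuts [14, 58, 62, 104]
  YnoV (TGTC, off=3): starts [2, 16, 28, 65, 86, 96] → cuts [5, 19, 31, 68, 89, 99]
  MvoIV (AGCCTATT, off=7): no sites
  LmaII (CGAGC, off=1): starts [35, 40, 50, 77, 90] → cuts [36, 41, 51, 78, 91]
  TgoIV (TCTCC, off=2): starts [23] → cuts [25]

Pooled cuts: [5, 14, 19, 25, 31, 36, 41, 51, 58, 62, 68, 78, 89, 91, 99, 104]

Fragment lengths:
  [0,5): 5 bp
  [5,14): 9 bp
  [14,19): 5 bp
  [19,25): 6 bp
  [25,31): 6 bp
  [31,36): 5 bp
  [36,41): 5 bp
  [41,51): 10 bp
  [51,58): 7 bp
  [58,62): 4 bp
  [62,68): 6 bp
  [68,78): 10 bp
  [78,89): 11 bp
  [89,91): 2 bp
  [91,99): 8 bp
  [99,104): 5 bp
  [104,119): 15 bp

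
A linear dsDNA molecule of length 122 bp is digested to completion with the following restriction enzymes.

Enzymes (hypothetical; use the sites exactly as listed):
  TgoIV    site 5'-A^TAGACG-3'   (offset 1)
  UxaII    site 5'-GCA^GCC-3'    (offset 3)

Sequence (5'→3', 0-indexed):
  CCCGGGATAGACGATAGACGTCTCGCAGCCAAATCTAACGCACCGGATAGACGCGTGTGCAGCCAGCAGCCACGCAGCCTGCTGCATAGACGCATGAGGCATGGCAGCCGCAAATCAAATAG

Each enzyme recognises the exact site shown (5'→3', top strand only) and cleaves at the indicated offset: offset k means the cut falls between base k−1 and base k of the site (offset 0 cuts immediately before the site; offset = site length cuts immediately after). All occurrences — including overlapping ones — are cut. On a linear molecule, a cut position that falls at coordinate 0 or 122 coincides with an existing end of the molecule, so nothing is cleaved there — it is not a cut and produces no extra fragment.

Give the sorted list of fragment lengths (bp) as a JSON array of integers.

[7,7,7,8,10,13,14,16,20,20]

Site scan:
  TgoIV (ATAGACG, off=1): starts [6, 13, 46, 85] → cuts [7, 14, 47, 86]
  UxaII (GCAGCC, off=3): starts [24, 58, 65, 73, 103] → cuts [27, 61, 68, 76, 106]

All cut coordinates (distinct, sorted): [7, 14, 27, 47, 61, 68, 76, 86, 106]

Fragments:
  [0,7): 7 bp
  [7,14): 7 bp
  [14,27): 13 bp
  [27,47): 20 bp
  [47,61): 14 bp
  [61,68): 7 bp
  [68,76): 8 bp
  [76,86): 10 bp
  [86,106): 20 bp
  [106,122): 16 bp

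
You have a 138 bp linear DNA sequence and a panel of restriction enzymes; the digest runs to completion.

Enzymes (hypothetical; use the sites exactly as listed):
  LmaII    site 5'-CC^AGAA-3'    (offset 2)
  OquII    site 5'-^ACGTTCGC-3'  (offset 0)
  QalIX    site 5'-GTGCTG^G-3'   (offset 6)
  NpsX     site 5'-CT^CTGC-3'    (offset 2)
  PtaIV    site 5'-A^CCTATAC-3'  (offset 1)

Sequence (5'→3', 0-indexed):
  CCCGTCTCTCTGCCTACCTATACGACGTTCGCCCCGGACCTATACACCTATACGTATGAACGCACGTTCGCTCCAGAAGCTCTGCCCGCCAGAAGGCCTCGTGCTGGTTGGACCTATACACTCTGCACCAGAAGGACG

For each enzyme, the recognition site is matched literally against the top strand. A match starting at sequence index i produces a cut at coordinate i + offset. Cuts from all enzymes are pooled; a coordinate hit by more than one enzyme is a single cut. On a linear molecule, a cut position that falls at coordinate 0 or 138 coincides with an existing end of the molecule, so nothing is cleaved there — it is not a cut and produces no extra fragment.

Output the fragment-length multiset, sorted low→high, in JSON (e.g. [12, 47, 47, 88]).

Per-enzyme occurrences:
  LmaII CCAGAA/2: at [72, 88, 127] ⇒ [74, 90, 129]
  OquII ACGTTCGC/0: at [24, 63] ⇒ [24, 63]
  QalIX GTGCTGG/6: at [100] ⇒ [106]
  NpsX CTCTGC/2: at [7, 79, 120] ⇒ [9, 81, 122]
  PtaIV ACCTATAC/1: at [15, 37, 45, 111] ⇒ [16, 38, 46, 112]

All cut coordinates (distinct, sorted): [9, 16, 24, 38, 46, 63, 74, 81, 90, 106, 112, 122, 129]

Fragment lengths:
  [0,9): 9 bp
  [9,16): 7 bp
  [16,24): 8 bp
  [24,38): 14 bp
  [38,46): 8 bp
  [46,63): 17 bp
  [63,74): 11 bp
  [74,81): 7 bp
  [81,90): 9 bp
  [90,106): 16 bp
  [106,112): 6 bp
  [112,122): 10 bp
  [122,129): 7 bp
  [129,138): 9 bp

[6,7,7,7,8,8,9,9,9,10,11,14,16,17]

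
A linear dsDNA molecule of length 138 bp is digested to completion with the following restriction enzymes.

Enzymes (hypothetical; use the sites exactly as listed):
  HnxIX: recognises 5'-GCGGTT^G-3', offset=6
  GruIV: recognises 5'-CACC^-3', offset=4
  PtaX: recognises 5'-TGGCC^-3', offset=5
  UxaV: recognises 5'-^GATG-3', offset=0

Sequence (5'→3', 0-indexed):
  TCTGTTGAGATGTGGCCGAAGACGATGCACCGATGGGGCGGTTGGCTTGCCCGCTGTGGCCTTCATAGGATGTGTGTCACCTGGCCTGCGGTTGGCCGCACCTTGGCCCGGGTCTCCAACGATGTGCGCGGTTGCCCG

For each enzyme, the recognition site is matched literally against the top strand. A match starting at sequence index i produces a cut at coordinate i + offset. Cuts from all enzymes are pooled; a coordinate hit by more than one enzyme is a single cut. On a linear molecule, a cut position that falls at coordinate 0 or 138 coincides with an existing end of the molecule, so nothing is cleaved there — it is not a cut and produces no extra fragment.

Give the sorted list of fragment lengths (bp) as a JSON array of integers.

[4,5,5,5,6,6,7,7,8,8,9,12,12,13,13,18]

Per-enzyme occurrences:
  HnxIX (GCGGTTG, off=6): starts [37, 87, 127] → cuts [43, 93, 133]
  GruIV (CACC, off=4): starts [27, 77, 98] → cuts [31, 81, 102]
  PtaX (TGGCC, off=5): starts [12, 56, 81, 92, 103] → cuts [17, 61, 86, 97, 108]
  UxaV (GATG, off=0): starts [8, 23, 31, 68, 120] → cuts [8, 23, 31, 68, 120]

All cut coordinates (distinct, sorted): [8, 17, 23, 31, 43, 61, 68, 81, 86, 93, 97, 102, 108, 120, 133]

Fragments:
  [0,8): 8 bp
  [8,17): 9 bp
  [17,23): 6 bp
  [23,31): 8 bp
  [31,43): 12 bp
  [43,61): 18 bp
  [61,68): 7 bp
  [68,81): 13 bp
  [81,86): 5 bp
  [86,93): 7 bp
  [93,97): 4 bp
  [97,102): 5 bp
  [102,108): 6 bp
  [108,120): 12 bp
  [120,133): 13 bp
  [133,138): 5 bp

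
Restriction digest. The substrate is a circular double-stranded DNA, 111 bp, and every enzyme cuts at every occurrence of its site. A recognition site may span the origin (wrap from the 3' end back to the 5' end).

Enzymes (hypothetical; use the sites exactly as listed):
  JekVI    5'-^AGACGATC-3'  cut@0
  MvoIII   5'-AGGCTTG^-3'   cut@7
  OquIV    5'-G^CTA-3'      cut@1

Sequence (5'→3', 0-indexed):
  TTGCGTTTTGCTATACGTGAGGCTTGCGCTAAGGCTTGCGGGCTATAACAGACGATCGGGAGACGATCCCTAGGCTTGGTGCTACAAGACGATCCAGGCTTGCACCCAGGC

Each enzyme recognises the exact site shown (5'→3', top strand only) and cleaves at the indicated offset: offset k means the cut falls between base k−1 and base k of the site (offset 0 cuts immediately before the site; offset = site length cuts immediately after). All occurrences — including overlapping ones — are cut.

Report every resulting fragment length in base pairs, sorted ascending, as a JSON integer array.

[2,3,4,5,7,7,10,11,12,16,16,18]

Scan for sites:
  JekVI (AGACGATC, off=0): starts [49, 60, 86] → cuts [49, 60, 86]
  MvoIII (AGGCTTG, off=7): starts [19, 31, 71, 95, 107] → cuts [3, 26, 38, 78, 102]
  OquIV (GCTA, off=1): starts [9, 27, 41, 80] → cuts [10, 28, 42, 81]

Pooled cuts: [3, 10, 26, 28, 38, 42, 49, 60, 78, 81, 86, 102]

Fragment lengths:
  3→10: 7 bp
  10→26: 16 bp
  26→28: 2 bp
  28→38: 10 bp
  38→42: 4 bp
  42→49: 7 bp
  49→60: 11 bp
  60→78: 18 bp
  78→81: 3 bp
  81→86: 5 bp
  86→102: 16 bp
  102→3 (wrap): 111-102+3 = 12 bp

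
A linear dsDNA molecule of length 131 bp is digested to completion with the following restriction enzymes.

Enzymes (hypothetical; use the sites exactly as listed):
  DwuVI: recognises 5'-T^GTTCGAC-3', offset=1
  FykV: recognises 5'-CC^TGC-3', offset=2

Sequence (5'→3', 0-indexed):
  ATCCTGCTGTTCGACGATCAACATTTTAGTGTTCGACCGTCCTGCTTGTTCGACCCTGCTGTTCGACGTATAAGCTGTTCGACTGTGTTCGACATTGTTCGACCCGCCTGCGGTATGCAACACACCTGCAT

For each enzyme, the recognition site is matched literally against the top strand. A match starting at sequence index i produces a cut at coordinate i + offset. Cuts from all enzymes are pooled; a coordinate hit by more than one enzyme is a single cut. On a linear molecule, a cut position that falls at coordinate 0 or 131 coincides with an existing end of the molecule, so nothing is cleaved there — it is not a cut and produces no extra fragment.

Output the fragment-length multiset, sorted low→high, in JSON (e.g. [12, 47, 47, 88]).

[4,4,4,5,5,9,10,10,12,12,16,18,22]

Per-enzyme occurrences:
  DwuVI (TGTTCGAC, off=1): starts [7, 29, 46, 59, 75, 85, 95] → cuts [8, 30, 47, 60, 76, 86, 96]
  FykV (CCTGC, off=2): starts [2, 40, 54, 106, 124] → cuts [4, 42, 56, 108, 126]

All cut coordinates (distinct, sorted): [4, 8, 30, 42, 47, 56, 60, 76, 86, 96, 108, 126]

Fragment lengths:
  [0,4): 4 bp
  [4,8): 4 bp
  [8,30): 22 bp
  [30,42): 12 bp
  [42,47): 5 bp
  [47,56): 9 bp
  [56,60): 4 bp
  [60,76): 16 bp
  [76,86): 10 bp
  [86,96): 10 bp
  [96,108): 12 bp
  [108,126): 18 bp
  [126,131): 5 bp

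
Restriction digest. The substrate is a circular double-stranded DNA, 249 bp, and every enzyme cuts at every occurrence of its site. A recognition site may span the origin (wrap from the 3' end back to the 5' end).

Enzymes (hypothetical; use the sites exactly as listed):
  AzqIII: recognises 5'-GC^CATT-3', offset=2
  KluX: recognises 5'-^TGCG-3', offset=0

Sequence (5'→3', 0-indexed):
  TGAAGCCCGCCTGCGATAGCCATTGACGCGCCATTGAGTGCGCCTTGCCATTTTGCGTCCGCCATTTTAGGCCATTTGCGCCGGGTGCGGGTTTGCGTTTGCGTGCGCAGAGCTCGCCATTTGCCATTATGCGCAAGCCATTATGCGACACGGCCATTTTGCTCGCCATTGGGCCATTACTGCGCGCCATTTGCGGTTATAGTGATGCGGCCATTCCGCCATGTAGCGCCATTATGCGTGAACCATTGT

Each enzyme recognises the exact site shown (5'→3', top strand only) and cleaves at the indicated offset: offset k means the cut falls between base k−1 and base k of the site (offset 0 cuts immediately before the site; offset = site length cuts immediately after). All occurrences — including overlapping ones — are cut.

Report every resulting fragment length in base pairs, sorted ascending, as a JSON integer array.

Site scan:
  AzqIII GCCATT/2: at [18, 29, 46, 60, 70, 115, 122, 136, 152, 164, 172, 185, 209, 227] ⇒ [20, 31, 48, 62, 72, 117, 124, 138, 154, 166, 174, 187, 211, 229]
  KluX TGCG/0: at [11, 38, 53, 76, 85, 93, 99, 103, 129, 143, 180, 191, 205, 234] ⇒ [11, 38, 53, 76, 85, 93, 99, 103, 129, 143, 180, 191, 205, 234]

Pooled cuts: [11, 20, 31, 38, 48, 53, 62, 72, 76, 85, 93, 99, 103, 117, 124, 129, 138, 143, 154, 166, 174, 180, 187, 191, 205, 211, 229, 234]

Fragment lengths:
  11→20: 9 bp
  20→31: 11 bp
  31→38: 7 bp
  38→48: 10 bp
  48→53: 5 bp
  53→62: 9 bp
  62→72: 10 bp
  72→76: 4 bp
  76→85: 9 bp
  85→93: 8 bp
  93→99: 6 bp
  99→103: 4 bp
  103→117: 14 bp
  117→124: 7 bp
  124→129: 5 bp
  129→138: 9 bp
  138→143: 5 bp
  143→154: 11 bp
  154→166: 12 bp
  166→174: 8 bp
  174→180: 6 bp
  180→187: 7 bp
  187→191: 4 bp
  191→205: 14 bp
  205→211: 6 bp
  211→229: 18 bp
  229→234: 5 bp
  234→11 (wrap): 249-234+11 = 26 bp

[4,4,4,5,5,5,5,6,6,6,7,7,7,8,8,9,9,9,9,10,10,11,11,12,14,14,18,26]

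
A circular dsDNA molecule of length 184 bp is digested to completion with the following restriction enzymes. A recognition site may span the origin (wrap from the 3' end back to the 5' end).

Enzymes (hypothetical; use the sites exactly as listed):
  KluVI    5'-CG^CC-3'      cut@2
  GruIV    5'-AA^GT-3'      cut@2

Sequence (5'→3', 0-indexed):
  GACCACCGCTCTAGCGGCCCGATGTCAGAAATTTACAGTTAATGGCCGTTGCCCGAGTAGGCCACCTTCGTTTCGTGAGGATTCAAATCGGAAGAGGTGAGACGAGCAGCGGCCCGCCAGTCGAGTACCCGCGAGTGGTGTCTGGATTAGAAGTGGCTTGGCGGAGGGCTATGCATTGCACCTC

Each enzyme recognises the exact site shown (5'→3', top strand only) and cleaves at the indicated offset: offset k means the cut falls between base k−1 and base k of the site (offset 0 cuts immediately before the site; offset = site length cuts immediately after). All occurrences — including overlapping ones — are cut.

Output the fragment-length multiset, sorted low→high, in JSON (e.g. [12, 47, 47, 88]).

[36,148]

Per-enzyme occurrences:
  KluVI CGCC/2: at [114] ⇒ [116]
  GruIV AAGT/2: at [150] ⇒ [152]

Pooled cuts: [116, 152]

Fragments:
  116→152: 36 bp
  152→116 (wrap): 184-152+116 = 148 bp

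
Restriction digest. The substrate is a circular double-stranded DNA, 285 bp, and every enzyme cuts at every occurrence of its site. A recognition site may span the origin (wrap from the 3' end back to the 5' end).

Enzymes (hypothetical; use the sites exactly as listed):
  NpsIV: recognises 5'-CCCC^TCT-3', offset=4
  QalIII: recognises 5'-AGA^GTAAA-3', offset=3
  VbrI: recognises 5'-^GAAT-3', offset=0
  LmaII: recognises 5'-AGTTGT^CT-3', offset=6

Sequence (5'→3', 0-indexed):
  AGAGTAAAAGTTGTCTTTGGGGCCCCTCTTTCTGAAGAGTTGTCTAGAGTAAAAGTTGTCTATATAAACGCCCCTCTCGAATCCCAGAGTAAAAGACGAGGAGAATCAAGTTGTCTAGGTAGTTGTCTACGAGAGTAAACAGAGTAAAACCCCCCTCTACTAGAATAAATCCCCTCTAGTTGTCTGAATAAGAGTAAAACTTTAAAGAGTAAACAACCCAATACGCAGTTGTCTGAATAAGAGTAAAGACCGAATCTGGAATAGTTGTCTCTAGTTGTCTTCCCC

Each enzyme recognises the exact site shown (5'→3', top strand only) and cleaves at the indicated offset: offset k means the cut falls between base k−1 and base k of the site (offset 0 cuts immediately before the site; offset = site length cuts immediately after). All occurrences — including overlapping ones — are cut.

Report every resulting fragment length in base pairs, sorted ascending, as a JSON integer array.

[2,2,4,5,7,7,8,8,8,9,9,9,10,10,10,10,11,11,12,12,12,12,12,14,15,15,17,24]

Per-enzyme occurrences:
  NpsIV CCCCTCT/4: at [22, 70, 151, 170] ⇒ [26, 74, 155, 174]
  QalIII AGAGTAAA/3: at [0, 45, 85, 131, 140, 190, 205, 239] ⇒ [3, 48, 88, 134, 143, 193, 208, 242]
  VbrI GAAT/0: at [78, 102, 162, 185, 234, 251, 258] ⇒ [78, 102, 162, 185, 234, 251, 258]
  LmaII AGTTGTCT/6: at [8, 37, 53, 108, 120, 177, 226, 262, 272] ⇒ [14, 43, 59, 114, 126, 183, 232, 268, 278]

Pooled cuts: [3, 14, 26, 43, 48, 59, 74, 78, 88, 102, 114, 126, 134, 143, 155, 162, 174, 183, 185, 193, 208, 232, 234, 242, 251, 258, 268, 278]

Fragments:
  3→14: 11 bp
  14→26: 12 bp
  26→43: 17 bp
  43→48: 5 bp
  48→59: 11 bp
  59→74: 15 bp
  74→78: 4 bp
  78→88: 10 bp
  88→102: 14 bp
  102→114: 12 bp
  114→126: 12 bp
  126→134: 8 bp
  134→143: 9 bp
  143→155: 12 bp
  155→162: 7 bp
  162→174: 12 bp
  174→183: 9 bp
  183→185: 2 bp
  185→193: 8 bp
  193→208: 15 bp
  208→232: 24 bp
  232→234: 2 bp
  234→242: 8 bp
  242→251: 9 bp
  251→258: 7 bp
  258→268: 10 bp
  268→278: 10 bp
  278→3 (wrap): 285-278+3 = 10 bp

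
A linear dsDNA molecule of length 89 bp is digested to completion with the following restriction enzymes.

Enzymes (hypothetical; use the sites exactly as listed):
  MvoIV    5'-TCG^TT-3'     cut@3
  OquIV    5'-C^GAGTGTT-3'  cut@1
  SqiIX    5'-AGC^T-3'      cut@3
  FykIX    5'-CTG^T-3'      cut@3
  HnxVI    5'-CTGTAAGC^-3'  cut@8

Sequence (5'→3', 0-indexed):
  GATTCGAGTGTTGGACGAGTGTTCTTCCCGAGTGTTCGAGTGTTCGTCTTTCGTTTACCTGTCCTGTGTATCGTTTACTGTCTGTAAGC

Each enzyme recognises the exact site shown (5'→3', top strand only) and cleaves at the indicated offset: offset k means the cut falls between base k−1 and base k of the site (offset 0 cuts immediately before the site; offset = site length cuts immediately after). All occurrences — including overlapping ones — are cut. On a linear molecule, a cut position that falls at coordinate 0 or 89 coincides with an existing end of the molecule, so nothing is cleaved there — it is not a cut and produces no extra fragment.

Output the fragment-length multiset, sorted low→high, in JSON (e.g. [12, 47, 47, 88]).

[4,5,5,5,7,7,8,8,11,13,16]

Site scan:
  MvoIV TCGTT/3: at [50, 70] ⇒ [53, 73]
  OquIV CGAGTGTT/1: at [4, 15, 28, 36] ⇒ [5, 16, 29, 37]
  SqiIX (AGCT, off=3): no sites
  FykIX CTGT/3: at [58, 63, 77, 81] ⇒ [61, 66, 80, 84]
  HnxVI CTGTAAGC/8: at [81] ⇒ [] (position 89 is a terminus of the linear molecule — no cut)

Pooled cuts: [5, 16, 29, 37, 53, 61, 66, 73, 80, 84]

Fragments:
  [0,5): 5 bp
  [5,16): 11 bp
  [16,29): 13 bp
  [29,37): 8 bp
  [37,53): 16 bp
  [53,61): 8 bp
  [61,66): 5 bp
  [66,73): 7 bp
  [73,80): 7 bp
  [80,84): 4 bp
  [84,89): 5 bp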